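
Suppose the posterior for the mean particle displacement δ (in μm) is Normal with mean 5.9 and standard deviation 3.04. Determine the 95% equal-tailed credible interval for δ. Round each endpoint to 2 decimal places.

[-0.06, 11.86]

The posterior is symmetric, so the 95% equal-tailed interval is δ = 5.9 ± z·3.04 with z = 1.960.
Half-width: 1.960 × 3.04 = 5.96.
5.9 − 5.96 = -0.06; 5.9 + 5.96 = 11.86.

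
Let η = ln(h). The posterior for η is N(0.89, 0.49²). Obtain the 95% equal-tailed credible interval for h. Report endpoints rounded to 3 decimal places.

On the log scale the 95% interval is 0.89 ± 1.960 × 0.49 = [-0.0704, 1.8504].
Exponentiate: [e^-0.0704, e^1.8504] = [0.932, 6.362].

[0.932, 6.362]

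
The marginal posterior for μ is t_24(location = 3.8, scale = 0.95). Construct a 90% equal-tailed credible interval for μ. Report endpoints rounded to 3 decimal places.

The t_24 distribution is symmetric; the 90% interval is 3.8 ± t·0.95 with t_{0.95,24} = 1.711.
Half-width: 1.711 × 0.95 = 1.625.
3.8 − 1.625 = 2.175; 3.8 + 1.625 = 5.425.

[2.175, 5.425]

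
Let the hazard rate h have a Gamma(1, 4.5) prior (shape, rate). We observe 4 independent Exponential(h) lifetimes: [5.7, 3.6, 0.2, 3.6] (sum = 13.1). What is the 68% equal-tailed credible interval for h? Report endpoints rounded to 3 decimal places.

[0.162, 0.406]

Posterior: Gamma(1+4, 4.5+13.1) = Gamma(5, 17.6) (shape, rate).
Equal-tailed 68% interval: Gamma(5, 17.6) quantiles at 0.16 and 0.84.
Posterior mean ≈ 0.284, SD ≈ 0.127; a Normal approximation gives roughly [0.158, 0.410].
Exact: lower = 0.162; upper = 0.406.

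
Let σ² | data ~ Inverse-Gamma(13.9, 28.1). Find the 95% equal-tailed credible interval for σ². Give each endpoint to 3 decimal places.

Inverse-Gamma(13.9, 28.1) quantiles: F⁻¹(0.025) and F⁻¹(0.975).
Equivalently, 1/σ² ~ Gamma(13.9, rate = 28.1); invert its 0.975 and 0.025 quantiles.
Posterior mean ≈ 2.178, SD ≈ 0.631; a Normal approximation gives roughly [0.941, 3.416].
Exact: lower = 1.271; upper = 3.707.

[1.271, 3.707]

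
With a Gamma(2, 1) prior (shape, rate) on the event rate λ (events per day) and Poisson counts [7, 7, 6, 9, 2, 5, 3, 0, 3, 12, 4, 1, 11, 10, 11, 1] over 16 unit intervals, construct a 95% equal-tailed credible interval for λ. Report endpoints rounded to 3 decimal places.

[4.468, 6.702]

Posterior: Gamma(2+92, 1+16) = Gamma(94, 17) (shape, rate).
Equal-tailed 95% interval: Gamma(94, 17) quantiles at 0.025 and 0.975.
Posterior mean ≈ 5.529, SD ≈ 0.570; a Normal approximation gives roughly [4.412, 6.647].
Exact: lower = 4.468; upper = 6.702.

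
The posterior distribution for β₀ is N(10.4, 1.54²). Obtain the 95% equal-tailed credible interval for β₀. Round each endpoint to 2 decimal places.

The posterior is symmetric, so the 95% equal-tailed interval is β₀ = 10.4 ± z·1.54 with z = 1.960.
Half-width: 1.960 × 1.54 = 3.02.
10.4 − 3.02 = 7.38; 10.4 + 3.02 = 13.42.

[7.38, 13.42]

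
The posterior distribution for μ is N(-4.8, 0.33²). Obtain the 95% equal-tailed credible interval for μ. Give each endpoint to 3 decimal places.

The posterior is symmetric, so the 95% equal-tailed interval is μ = -4.8 ± z·0.33 with z = 1.960.
Half-width: 1.960 × 0.33 = 0.647.
-4.8 − 0.647 = -5.447; -4.8 + 0.647 = -4.153.

[-5.447, -4.153]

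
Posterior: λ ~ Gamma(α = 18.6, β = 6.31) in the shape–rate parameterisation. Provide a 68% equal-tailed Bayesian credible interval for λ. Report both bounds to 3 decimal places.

Posterior: Gamma(shape 18.6, rate 6.31).
Equal-tailed 68% interval: Gamma(18.6, 6.31) quantiles at 0.16 and 0.84.
Posterior mean ≈ 2.948, SD ≈ 0.683; a Normal approximation gives roughly [2.268, 3.627].
Exact: lower = 2.274; upper = 3.621.

[2.274, 3.621]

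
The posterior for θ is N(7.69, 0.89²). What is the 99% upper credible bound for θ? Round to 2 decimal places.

9.76

Need U with P(θ ≤ U) = 0.99: U = 7.69 + z_{0.01}·0.89.
z = 2.326; U = 7.69 + 2.326 × 0.89 = 9.76.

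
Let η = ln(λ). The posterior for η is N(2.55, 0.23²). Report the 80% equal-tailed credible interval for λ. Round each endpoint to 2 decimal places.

On the log scale the 80% interval is 2.55 ± 1.282 × 0.23 = [2.2552, 2.8448].
Exponentiate: [e^2.2552, e^2.8448] = [9.54, 17.20].

[9.54, 17.20]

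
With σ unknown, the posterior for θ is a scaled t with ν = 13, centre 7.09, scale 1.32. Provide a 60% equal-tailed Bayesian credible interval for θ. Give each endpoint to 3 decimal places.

[5.941, 8.239]

The t_13 distribution is symmetric; the 60% interval is 7.09 ± t·1.32 with t_{0.8,13} = 0.870.
Half-width: 0.870 × 1.32 = 1.149.
7.09 − 1.149 = 5.941; 7.09 + 1.149 = 8.239.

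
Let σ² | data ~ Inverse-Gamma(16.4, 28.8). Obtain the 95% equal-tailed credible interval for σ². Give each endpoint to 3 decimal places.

[1.141, 3.048]

Inverse-Gamma(16.4, 28.8) quantiles: F⁻¹(0.025) and F⁻¹(0.975).
Equivalently, 1/σ² ~ Gamma(16.4, rate = 28.8); invert its 0.975 and 0.025 quantiles.
Posterior mean ≈ 1.870, SD ≈ 0.493; a Normal approximation gives roughly [0.904, 2.836].
Exact: lower = 1.141; upper = 3.048.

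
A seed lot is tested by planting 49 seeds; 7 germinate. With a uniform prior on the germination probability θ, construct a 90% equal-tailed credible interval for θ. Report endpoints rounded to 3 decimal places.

[0.082, 0.247]

Posterior: Beta(1+7, 1+42) = Beta(8, 43).
Equal-tailed 90% interval: the 0.05 and 0.95 quantiles of Beta(8, 43).
Posterior mean ≈ 0.157, SD ≈ 0.050; a Normal approximation gives roughly [0.074, 0.240].
Exact: F⁻¹(0.05) = 0.082; F⁻¹(0.95) = 0.247.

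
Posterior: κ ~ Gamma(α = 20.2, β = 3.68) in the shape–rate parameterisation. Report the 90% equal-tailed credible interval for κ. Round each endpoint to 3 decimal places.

Posterior: Gamma(shape 20.2, rate 3.68).
Equal-tailed 90% interval: Gamma(20.2, 3.68) quantiles at 0.05 and 0.95.
Posterior mean ≈ 5.489, SD ≈ 1.221; a Normal approximation gives roughly [3.480, 7.498].
Exact: lower = 3.646; upper = 7.640.

[3.646, 7.640]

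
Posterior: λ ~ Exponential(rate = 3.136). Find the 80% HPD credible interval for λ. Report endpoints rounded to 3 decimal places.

The exponential density is strictly decreasing on [0, ∞), so the HPD interval is anchored at 0: [0, q] with P(λ ≤ q) = 0.80.
q = −ln(1 − 0.80) / 3.136 = 1.6094 / 3.136 = 0.513.

[0.000, 0.513]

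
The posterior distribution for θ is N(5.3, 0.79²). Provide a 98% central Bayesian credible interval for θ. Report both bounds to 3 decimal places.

The posterior is symmetric, so the 98% equal-tailed interval is θ = 5.3 ± z·0.79 with z = 2.326.
Half-width: 2.326 × 0.79 = 1.838.
5.3 − 1.838 = 3.462; 5.3 + 1.838 = 7.138.

[3.462, 7.138]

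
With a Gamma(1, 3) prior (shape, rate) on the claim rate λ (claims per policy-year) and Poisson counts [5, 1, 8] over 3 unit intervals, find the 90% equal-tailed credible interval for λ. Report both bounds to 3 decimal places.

Posterior: Gamma(1+14, 3+3) = Gamma(15, 6) (shape, rate).
Equal-tailed 90% interval: Gamma(15, 6) quantiles at 0.05 and 0.95.
Posterior mean ≈ 2.500, SD ≈ 0.645; a Normal approximation gives roughly [1.438, 3.562].
Exact: lower = 1.541; upper = 3.648.

[1.541, 3.648]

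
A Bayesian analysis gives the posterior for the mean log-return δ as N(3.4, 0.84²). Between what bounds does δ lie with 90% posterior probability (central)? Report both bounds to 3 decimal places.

The posterior is symmetric, so the 90% equal-tailed interval is δ = 3.4 ± z·0.84 with z = 1.645.
Half-width: 1.645 × 0.84 = 1.382.
3.4 − 1.382 = 2.018; 3.4 + 1.382 = 4.782.

[2.018, 4.782]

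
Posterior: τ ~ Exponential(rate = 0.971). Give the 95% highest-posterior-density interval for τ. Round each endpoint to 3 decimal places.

The exponential density is strictly decreasing on [0, ∞), so the HPD interval is anchored at 0: [0, q] with P(τ ≤ q) = 0.95.
q = −ln(1 − 0.95) / 0.971 = 2.9957 / 0.971 = 3.085.

[0.000, 3.085]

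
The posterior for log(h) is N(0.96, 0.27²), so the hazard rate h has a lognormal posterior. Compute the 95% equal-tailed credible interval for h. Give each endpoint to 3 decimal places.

On the log scale the 95% interval is 0.96 ± 1.960 × 0.27 = [0.4308, 1.4892].
Exponentiate: [e^0.4308, e^1.4892] = [1.539, 4.434].

[1.539, 4.434]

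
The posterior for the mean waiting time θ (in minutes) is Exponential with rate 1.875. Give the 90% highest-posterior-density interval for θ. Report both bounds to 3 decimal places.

[0.000, 1.228]

The exponential density is strictly decreasing on [0, ∞), so the HPD interval is anchored at 0: [0, q] with P(θ ≤ q) = 0.90.
q = −ln(1 − 0.90) / 1.875 = 2.3026 / 1.875 = 1.228.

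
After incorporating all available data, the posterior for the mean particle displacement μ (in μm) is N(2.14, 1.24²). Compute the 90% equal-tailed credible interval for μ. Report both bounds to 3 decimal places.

The posterior is symmetric, so the 90% equal-tailed interval is μ = 2.14 ± z·1.24 with z = 1.645.
Half-width: 1.645 × 1.24 = 2.040.
2.14 − 2.040 = 0.100; 2.14 + 2.040 = 4.180.

[0.100, 4.180]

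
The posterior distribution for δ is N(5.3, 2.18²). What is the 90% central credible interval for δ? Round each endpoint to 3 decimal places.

The posterior is symmetric, so the 90% equal-tailed interval is δ = 5.3 ± z·2.18 with z = 1.645.
Half-width: 1.645 × 2.18 = 3.586.
5.3 − 3.586 = 1.714; 5.3 + 3.586 = 8.886.

[1.714, 8.886]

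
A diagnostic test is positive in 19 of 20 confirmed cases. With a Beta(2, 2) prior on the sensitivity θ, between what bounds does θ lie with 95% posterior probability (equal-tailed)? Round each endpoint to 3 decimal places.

[0.720, 0.972]

Posterior: Beta(2+19, 2+1) = Beta(21, 3).
Equal-tailed 95% interval: the 0.025 and 0.975 quantiles of Beta(21, 3).
Posterior mean ≈ 0.875, SD ≈ 0.066; a Normal approximation gives roughly [0.745, 1.005].
Exact: F⁻¹(0.025) = 0.720; F⁻¹(0.975) = 0.972.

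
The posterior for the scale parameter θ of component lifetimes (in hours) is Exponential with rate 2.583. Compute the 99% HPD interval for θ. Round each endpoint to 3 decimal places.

[0.000, 1.783]

The exponential density is strictly decreasing on [0, ∞), so the HPD interval is anchored at 0: [0, q] with P(θ ≤ q) = 0.99.
q = −ln(1 − 0.99) / 2.583 = 4.6052 / 2.583 = 1.783.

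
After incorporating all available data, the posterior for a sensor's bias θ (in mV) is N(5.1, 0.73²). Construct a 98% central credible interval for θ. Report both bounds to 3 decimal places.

[3.402, 6.798]

The posterior is symmetric, so the 98% equal-tailed interval is θ = 5.1 ± z·0.73 with z = 2.326.
Half-width: 2.326 × 0.73 = 1.698.
5.1 − 1.698 = 3.402; 5.1 + 1.698 = 6.798.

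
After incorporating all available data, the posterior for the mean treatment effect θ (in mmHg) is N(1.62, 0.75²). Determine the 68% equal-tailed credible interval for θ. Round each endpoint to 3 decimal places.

The posterior is symmetric, so the 68% equal-tailed interval is θ = 1.62 ± z·0.75 with z = 0.994.
Half-width: 0.994 × 0.75 = 0.746.
1.62 − 0.746 = 0.874; 1.62 + 0.746 = 2.366.

[0.874, 2.366]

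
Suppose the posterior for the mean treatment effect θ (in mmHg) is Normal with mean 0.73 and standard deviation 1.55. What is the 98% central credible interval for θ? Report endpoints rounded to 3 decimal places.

The posterior is symmetric, so the 98% equal-tailed interval is θ = 0.73 ± z·1.55 with z = 2.326.
Half-width: 2.326 × 1.55 = 3.606.
0.73 − 3.606 = -2.876; 0.73 + 3.606 = 4.336.

[-2.876, 4.336]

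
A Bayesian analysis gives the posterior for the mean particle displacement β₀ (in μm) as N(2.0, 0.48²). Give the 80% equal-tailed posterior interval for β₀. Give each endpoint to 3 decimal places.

The posterior is symmetric, so the 80% equal-tailed interval is β₀ = 2.0 ± z·0.48 with z = 1.282.
Half-width: 1.282 × 0.48 = 0.615.
2.0 − 0.615 = 1.385; 2.0 + 0.615 = 2.615.

[1.385, 2.615]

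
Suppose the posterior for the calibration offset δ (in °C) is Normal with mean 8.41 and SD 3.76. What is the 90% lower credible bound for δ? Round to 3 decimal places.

Need L with P(δ ≥ L) = 0.90: L = 8.41 − z_{0.1}·3.76.
z = 1.282; L = 8.41 − 1.282 × 3.76 = 3.591.

3.591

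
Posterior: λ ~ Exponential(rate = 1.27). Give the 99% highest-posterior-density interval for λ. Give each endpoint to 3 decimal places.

The exponential density is strictly decreasing on [0, ∞), so the HPD interval is anchored at 0: [0, q] with P(λ ≤ q) = 0.99.
q = −ln(1 − 0.99) / 1.27 = 4.6052 / 1.27 = 3.626.

[0.000, 3.626]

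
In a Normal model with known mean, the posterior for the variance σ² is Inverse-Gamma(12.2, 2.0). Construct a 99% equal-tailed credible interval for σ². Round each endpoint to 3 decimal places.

[0.087, 0.395]

Inverse-Gamma(12.2, 2.0) quantiles: F⁻¹(0.005) and F⁻¹(0.995).
Equivalently, 1/σ² ~ Gamma(12.2, rate = 2.0); invert its 0.995 and 0.005 quantiles.
Posterior mean ≈ 0.179, SD ≈ 0.056; a Normal approximation gives roughly [0.035, 0.323].
Exact: lower = 0.087; upper = 0.395.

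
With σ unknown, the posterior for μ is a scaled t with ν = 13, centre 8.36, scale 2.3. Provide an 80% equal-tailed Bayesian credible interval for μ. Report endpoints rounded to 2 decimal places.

[5.25, 11.47]

The t_13 distribution is symmetric; the 80% interval is 8.36 ± t·2.3 with t_{0.9,13} = 1.350.
Half-width: 1.350 × 2.3 = 3.11.
8.36 − 3.11 = 5.25; 8.36 + 3.11 = 11.47.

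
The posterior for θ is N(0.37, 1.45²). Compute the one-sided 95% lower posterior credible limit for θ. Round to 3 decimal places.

Need L with P(θ ≥ L) = 0.95: L = 0.37 − z_{0.05}·1.45.
z = 1.645; L = 0.37 − 1.645 × 1.45 = -2.015.

-2.015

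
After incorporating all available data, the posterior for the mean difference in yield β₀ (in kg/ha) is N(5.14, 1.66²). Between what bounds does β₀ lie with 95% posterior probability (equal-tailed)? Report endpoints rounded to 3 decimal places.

The posterior is symmetric, so the 95% equal-tailed interval is β₀ = 5.14 ± z·1.66 with z = 1.960.
Half-width: 1.960 × 1.66 = 3.254.
5.14 − 3.254 = 1.886; 5.14 + 3.254 = 8.394.

[1.886, 8.394]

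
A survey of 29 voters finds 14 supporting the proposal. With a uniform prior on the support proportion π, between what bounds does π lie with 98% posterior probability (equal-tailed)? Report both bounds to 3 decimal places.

[0.284, 0.687]

Posterior: Beta(1+14, 1+15) = Beta(15, 16).
Equal-tailed 98% interval: the 0.01 and 0.99 quantiles of Beta(15, 16).
Posterior mean ≈ 0.484, SD ≈ 0.088; a Normal approximation gives roughly [0.278, 0.689].
Exact: F⁻¹(0.01) = 0.284; F⁻¹(0.99) = 0.687.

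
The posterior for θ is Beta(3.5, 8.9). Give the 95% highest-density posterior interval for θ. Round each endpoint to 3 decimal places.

The posterior is unimodal and skewed, so the HPD interval has equal density at both endpoints and is the shortest 95% interval.
Solving f(0.062) = f(0.522) with F(0.522) − F(0.062) = 0.95 gives [0.062, 0.522].
For comparison, the equal-tailed interval is [0.080, 0.550]; the HPD is narrower and shifted toward the mode.

[0.062, 0.522]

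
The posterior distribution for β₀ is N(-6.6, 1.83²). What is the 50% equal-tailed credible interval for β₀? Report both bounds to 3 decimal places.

[-7.834, -5.366]

The posterior is symmetric, so the 50% equal-tailed interval is β₀ = -6.6 ± z·1.83 with z = 0.674.
Half-width: 0.674 × 1.83 = 1.234.
-6.6 − 1.234 = -7.834; -6.6 + 1.234 = -5.366.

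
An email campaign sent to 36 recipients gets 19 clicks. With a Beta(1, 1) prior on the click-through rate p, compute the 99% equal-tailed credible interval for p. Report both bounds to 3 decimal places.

Posterior: Beta(1+19, 1+17) = Beta(20, 18).
Equal-tailed 99% interval: the 0.005 and 0.995 quantiles of Beta(20, 18).
Posterior mean ≈ 0.526, SD ≈ 0.080; a Normal approximation gives roughly [0.320, 0.732].
Exact: F⁻¹(0.005) = 0.323; F⁻¹(0.995) = 0.725.

[0.323, 0.725]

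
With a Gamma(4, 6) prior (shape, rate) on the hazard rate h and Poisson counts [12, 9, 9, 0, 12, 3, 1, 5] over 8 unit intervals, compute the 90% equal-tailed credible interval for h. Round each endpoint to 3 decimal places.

Posterior: Gamma(4+51, 6+8) = Gamma(55, 14) (shape, rate).
Equal-tailed 90% interval: Gamma(55, 14) quantiles at 0.05 and 0.95.
Posterior mean ≈ 3.929, SD ≈ 0.530; a Normal approximation gives roughly [3.057, 4.800].
Exact: lower = 3.100; upper = 4.839.

[3.100, 4.839]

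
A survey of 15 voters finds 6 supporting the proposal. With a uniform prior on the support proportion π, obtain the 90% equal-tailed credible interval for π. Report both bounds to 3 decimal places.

[0.227, 0.609]

Posterior: Beta(1+6, 1+9) = Beta(7, 10).
Equal-tailed 90% interval: the 0.05 and 0.95 quantiles of Beta(7, 10).
Posterior mean ≈ 0.412, SD ≈ 0.116; a Normal approximation gives roughly [0.221, 0.603].
Exact: F⁻¹(0.05) = 0.227; F⁻¹(0.95) = 0.609.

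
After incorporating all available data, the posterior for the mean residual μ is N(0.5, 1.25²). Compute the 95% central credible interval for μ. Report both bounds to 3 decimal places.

[-1.950, 2.950]

The posterior is symmetric, so the 95% equal-tailed interval is μ = 0.5 ± z·1.25 with z = 1.960.
Half-width: 1.960 × 1.25 = 2.450.
0.5 − 2.450 = -1.950; 0.5 + 2.450 = 2.950.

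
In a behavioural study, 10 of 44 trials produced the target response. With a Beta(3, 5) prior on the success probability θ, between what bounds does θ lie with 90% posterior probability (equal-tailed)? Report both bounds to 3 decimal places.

[0.158, 0.353]

Posterior: Beta(3+10, 5+34) = Beta(13, 39).
Equal-tailed 90% interval: the 0.05 and 0.95 quantiles of Beta(13, 39).
Posterior mean ≈ 0.250, SD ≈ 0.059; a Normal approximation gives roughly [0.152, 0.348].
Exact: F⁻¹(0.05) = 0.158; F⁻¹(0.95) = 0.353.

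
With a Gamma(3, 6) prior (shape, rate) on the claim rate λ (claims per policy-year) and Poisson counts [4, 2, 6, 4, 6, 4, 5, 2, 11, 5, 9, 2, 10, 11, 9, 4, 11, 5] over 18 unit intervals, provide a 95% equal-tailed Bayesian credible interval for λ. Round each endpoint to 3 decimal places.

Posterior: Gamma(3+110, 6+18) = Gamma(113, 24) (shape, rate).
Equal-tailed 95% interval: Gamma(113, 24) quantiles at 0.025 and 0.975.
Posterior mean ≈ 4.708, SD ≈ 0.443; a Normal approximation gives roughly [3.840, 5.576].
Exact: lower = 3.880; upper = 5.615.

[3.880, 5.615]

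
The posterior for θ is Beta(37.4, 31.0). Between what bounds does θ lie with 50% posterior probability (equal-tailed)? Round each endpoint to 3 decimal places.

[0.506, 0.588]

Posterior: Beta(37.4, 31.0).
Equal-tailed 50% interval: the 0.25 and 0.75 quantiles of Beta(37.4, 31.0).
Posterior mean ≈ 0.547, SD ≈ 0.060; a Normal approximation gives roughly [0.506, 0.587].
Exact: F⁻¹(0.25) = 0.506; F⁻¹(0.75) = 0.588.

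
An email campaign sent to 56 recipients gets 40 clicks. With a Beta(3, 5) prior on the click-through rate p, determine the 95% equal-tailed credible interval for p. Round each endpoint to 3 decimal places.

[0.553, 0.780]

Posterior: Beta(3+40, 5+16) = Beta(43, 21).
Equal-tailed 95% interval: the 0.025 and 0.975 quantiles of Beta(43, 21).
Posterior mean ≈ 0.672, SD ≈ 0.058; a Normal approximation gives roughly [0.558, 0.786].
Exact: F⁻¹(0.025) = 0.553; F⁻¹(0.975) = 0.780.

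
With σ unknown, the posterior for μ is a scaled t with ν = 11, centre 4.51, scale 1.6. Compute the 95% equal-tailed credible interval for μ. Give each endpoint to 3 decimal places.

The t_11 distribution is symmetric; the 95% interval is 4.51 ± t·1.6 with t_{0.975,11} = 2.201.
Half-width: 2.201 × 1.6 = 3.522.
4.51 − 3.522 = 0.988; 4.51 + 3.522 = 8.032.

[0.988, 8.032]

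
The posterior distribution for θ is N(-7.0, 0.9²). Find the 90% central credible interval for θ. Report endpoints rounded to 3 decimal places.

The posterior is symmetric, so the 90% equal-tailed interval is θ = -7.0 ± z·0.9 with z = 1.645.
Half-width: 1.645 × 0.9 = 1.480.
-7.0 − 1.480 = -8.480; -7.0 + 1.480 = -5.520.

[-8.480, -5.520]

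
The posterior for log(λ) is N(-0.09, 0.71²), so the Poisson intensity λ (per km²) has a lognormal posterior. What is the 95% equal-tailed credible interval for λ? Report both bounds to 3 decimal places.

On the log scale the 95% interval is -0.09 ± 1.960 × 0.71 = [-1.4816, 1.3016].
Exponentiate: [e^-1.4816, e^1.3016] = [0.227, 3.675].

[0.227, 3.675]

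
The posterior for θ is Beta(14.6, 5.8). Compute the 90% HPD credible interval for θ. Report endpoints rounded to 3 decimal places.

[0.560, 0.876]

The posterior is unimodal and skewed, so the HPD interval has equal density at both endpoints and is the shortest 90% interval.
Solving f(0.560) = f(0.876) with F(0.876) − F(0.560) = 0.90 gives [0.560, 0.876].
For comparison, the equal-tailed interval is [0.543, 0.863]; the HPD is narrower and shifted toward the mode.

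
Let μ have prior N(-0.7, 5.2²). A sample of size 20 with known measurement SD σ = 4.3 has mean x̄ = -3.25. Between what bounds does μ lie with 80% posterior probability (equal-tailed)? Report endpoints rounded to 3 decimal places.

Posterior precision = 1/5.2² + 20/4.3² = 0.0370 + 1.0817 = 1.1186, so posterior SD = 0.9455.
Posterior mean = (-0.7/5.2² + 20·-3.25/4.3²) / 1.1186 = -3.1657.
Interval: -3.1657 ± 1.282 × 0.9455 → [-4.377, -1.954].

[-4.377, -1.954]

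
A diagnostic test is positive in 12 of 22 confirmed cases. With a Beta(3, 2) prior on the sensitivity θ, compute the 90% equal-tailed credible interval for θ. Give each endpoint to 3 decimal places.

[0.398, 0.708]

Posterior: Beta(3+12, 2+10) = Beta(15, 12).
Equal-tailed 90% interval: the 0.05 and 0.95 quantiles of Beta(15, 12).
Posterior mean ≈ 0.556, SD ≈ 0.094; a Normal approximation gives roughly [0.401, 0.710].
Exact: F⁻¹(0.05) = 0.398; F⁻¹(0.95) = 0.708.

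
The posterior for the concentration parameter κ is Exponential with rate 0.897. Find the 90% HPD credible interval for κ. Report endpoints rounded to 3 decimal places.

The exponential density is strictly decreasing on [0, ∞), so the HPD interval is anchored at 0: [0, q] with P(κ ≤ q) = 0.90.
q = −ln(1 − 0.90) / 0.897 = 2.3026 / 0.897 = 2.567.

[0.000, 2.567]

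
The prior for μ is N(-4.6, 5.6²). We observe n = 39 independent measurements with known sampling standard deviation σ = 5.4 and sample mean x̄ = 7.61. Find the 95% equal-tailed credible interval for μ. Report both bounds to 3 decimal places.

Posterior precision = 1/5.6² + 39/5.4² = 0.0319 + 1.3374 = 1.3693, so posterior SD = 0.8546.
Posterior mean = (-4.6/5.6² + 39·7.61/5.4²) / 1.3693 = 7.3257.
Interval: 7.3257 ± 1.960 × 0.8546 → [5.651, 9.001].

[5.651, 9.001]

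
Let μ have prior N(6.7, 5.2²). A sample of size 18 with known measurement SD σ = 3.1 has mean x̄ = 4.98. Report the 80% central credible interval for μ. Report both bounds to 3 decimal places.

Posterior precision = 1/5.2² + 18/3.1² = 0.0370 + 1.8730 = 1.9100, so posterior SD = 0.7236.
Posterior mean = (6.7/5.2² + 18·4.98/3.1²) / 1.9100 = 5.0133.
Interval: 5.0133 ± 1.282 × 0.7236 → [4.086, 5.941].

[4.086, 5.941]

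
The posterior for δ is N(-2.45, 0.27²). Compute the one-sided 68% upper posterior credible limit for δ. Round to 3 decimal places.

-2.324

Need U with P(δ ≤ U) = 0.68: U = -2.45 + z_{0.32}·0.27.
z = 0.468; U = -2.45 + 0.468 × 0.27 = -2.324.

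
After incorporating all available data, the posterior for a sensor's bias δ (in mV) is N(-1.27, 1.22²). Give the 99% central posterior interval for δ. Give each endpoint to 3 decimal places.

The posterior is symmetric, so the 99% equal-tailed interval is δ = -1.27 ± z·1.22 with z = 2.576.
Half-width: 2.576 × 1.22 = 3.143.
-1.27 − 3.143 = -4.413; -1.27 + 3.143 = 1.873.

[-4.413, 1.873]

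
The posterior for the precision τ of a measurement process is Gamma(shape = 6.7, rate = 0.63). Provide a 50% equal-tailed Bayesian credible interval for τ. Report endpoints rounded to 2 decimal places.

Posterior: Gamma(shape 6.7, rate 0.63).
Equal-tailed 50% interval: Gamma(6.7, 0.63) quantiles at 0.25 and 0.75.
Posterior mean ≈ 10.63, SD ≈ 4.11; a Normal approximation gives roughly [7.86, 13.41].
Exact: lower = 7.65; upper = 13.05.

[7.65, 13.05]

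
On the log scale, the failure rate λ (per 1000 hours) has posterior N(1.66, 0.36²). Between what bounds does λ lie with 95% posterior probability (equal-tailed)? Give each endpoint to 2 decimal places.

[2.60, 10.65]

On the log scale the 95% interval is 1.66 ± 1.960 × 0.36 = [0.9544, 2.3656].
Exponentiate: [e^0.9544, e^2.3656] = [2.60, 10.65].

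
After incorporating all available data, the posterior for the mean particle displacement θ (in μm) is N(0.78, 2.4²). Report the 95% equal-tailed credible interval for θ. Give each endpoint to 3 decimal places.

[-3.924, 5.484]

The posterior is symmetric, so the 95% equal-tailed interval is θ = 0.78 ± z·2.4 with z = 1.960.
Half-width: 1.960 × 2.4 = 4.704.
0.78 − 4.704 = -3.924; 0.78 + 4.704 = 5.484.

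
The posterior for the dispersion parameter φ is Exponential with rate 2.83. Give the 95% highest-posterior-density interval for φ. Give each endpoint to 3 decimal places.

[0.000, 1.059]

The exponential density is strictly decreasing on [0, ∞), so the HPD interval is anchored at 0: [0, q] with P(φ ≤ q) = 0.95.
q = −ln(1 − 0.95) / 2.83 = 2.9957 / 2.83 = 1.059.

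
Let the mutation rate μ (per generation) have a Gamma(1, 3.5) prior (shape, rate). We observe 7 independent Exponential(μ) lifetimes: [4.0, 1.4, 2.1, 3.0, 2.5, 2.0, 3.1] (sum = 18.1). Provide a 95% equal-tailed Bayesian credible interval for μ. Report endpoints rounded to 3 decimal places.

[0.160, 0.668]

Posterior: Gamma(1+7, 3.5+18.1) = Gamma(8, 21.6) (shape, rate).
Equal-tailed 95% interval: Gamma(8, 21.6) quantiles at 0.025 and 0.975.
Posterior mean ≈ 0.370, SD ≈ 0.131; a Normal approximation gives roughly [0.114, 0.627].
Exact: lower = 0.160; upper = 0.668.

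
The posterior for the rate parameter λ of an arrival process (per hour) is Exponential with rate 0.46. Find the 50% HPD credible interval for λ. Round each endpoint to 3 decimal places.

The exponential density is strictly decreasing on [0, ∞), so the HPD interval is anchored at 0: [0, q] with P(λ ≤ q) = 0.50.
q = −ln(1 − 0.50) / 0.46 = 0.6931 / 0.46 = 1.507.

[0.000, 1.507]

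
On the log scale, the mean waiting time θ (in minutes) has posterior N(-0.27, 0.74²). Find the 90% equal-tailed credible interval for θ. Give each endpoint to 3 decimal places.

On the log scale the 90% interval is -0.27 ± 1.645 × 0.74 = [-1.4872, 0.9472].
Exponentiate: [e^-1.4872, e^0.9472] = [0.226, 2.578].

[0.226, 2.578]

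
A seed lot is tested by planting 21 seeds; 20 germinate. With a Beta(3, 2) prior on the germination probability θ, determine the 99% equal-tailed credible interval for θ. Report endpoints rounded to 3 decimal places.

Posterior: Beta(3+20, 2+1) = Beta(23, 3).
Equal-tailed 99% interval: the 0.005 and 0.995 quantiles of Beta(23, 3).
Posterior mean ≈ 0.885, SD ≈ 0.061; a Normal approximation gives roughly [0.726, 1.043].
Exact: F⁻¹(0.005) = 0.679; F⁻¹(0.995) = 0.986.

[0.679, 0.986]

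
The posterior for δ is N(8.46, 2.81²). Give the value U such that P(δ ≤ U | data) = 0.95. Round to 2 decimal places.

Need U with P(δ ≤ U) = 0.95: U = 8.46 + z_{0.05}·2.81.
z = 1.645; U = 8.46 + 1.645 × 2.81 = 13.08.

13.08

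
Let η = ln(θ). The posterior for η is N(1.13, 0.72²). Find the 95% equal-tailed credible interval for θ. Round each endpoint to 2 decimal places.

[0.75, 12.69]

On the log scale the 95% interval is 1.13 ± 1.960 × 0.72 = [-0.2812, 2.5412].
Exponentiate: [e^-0.2812, e^2.5412] = [0.75, 12.69].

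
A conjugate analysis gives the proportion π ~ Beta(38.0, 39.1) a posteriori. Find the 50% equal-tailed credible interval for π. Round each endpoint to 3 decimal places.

Posterior: Beta(38.0, 39.1).
Equal-tailed 50% interval: the 0.25 and 0.75 quantiles of Beta(38.0, 39.1).
Posterior mean ≈ 0.493, SD ≈ 0.057; a Normal approximation gives roughly [0.455, 0.531].
Exact: F⁻¹(0.25) = 0.454; F⁻¹(0.75) = 0.531.

[0.454, 0.531]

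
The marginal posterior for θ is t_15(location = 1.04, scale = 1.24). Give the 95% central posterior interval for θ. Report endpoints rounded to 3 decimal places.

The t_15 distribution is symmetric; the 95% interval is 1.04 ± t·1.24 with t_{0.975,15} = 2.131.
Half-width: 2.131 × 1.24 = 2.643.
1.04 − 2.643 = -1.603; 1.04 + 2.643 = 3.683.

[-1.603, 3.683]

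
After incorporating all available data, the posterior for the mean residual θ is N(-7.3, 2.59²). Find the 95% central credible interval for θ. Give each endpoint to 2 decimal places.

The posterior is symmetric, so the 95% equal-tailed interval is θ = -7.3 ± z·2.59 with z = 1.960.
Half-width: 1.960 × 2.59 = 5.08.
-7.3 − 5.08 = -12.38; -7.3 + 5.08 = -2.22.

[-12.38, -2.22]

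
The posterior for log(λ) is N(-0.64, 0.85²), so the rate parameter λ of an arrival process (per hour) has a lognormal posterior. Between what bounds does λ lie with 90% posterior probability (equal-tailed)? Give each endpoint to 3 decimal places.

[0.130, 2.134]

On the log scale the 90% interval is -0.64 ± 1.645 × 0.85 = [-2.0381, 0.7581].
Exponentiate: [e^-2.0381, e^0.7581] = [0.130, 2.134].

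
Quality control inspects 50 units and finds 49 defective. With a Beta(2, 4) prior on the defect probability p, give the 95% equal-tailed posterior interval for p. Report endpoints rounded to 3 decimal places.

Posterior: Beta(2+49, 4+1) = Beta(51, 5).
Equal-tailed 95% interval: the 0.025 and 0.975 quantiles of Beta(51, 5).
Posterior mean ≈ 0.911, SD ≈ 0.038; a Normal approximation gives roughly [0.837, 0.985].
Exact: F⁻¹(0.025) = 0.824; F⁻¹(0.975) = 0.970.

[0.824, 0.970]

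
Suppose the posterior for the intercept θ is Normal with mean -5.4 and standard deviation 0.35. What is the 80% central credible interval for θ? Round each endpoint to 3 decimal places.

The posterior is symmetric, so the 80% equal-tailed interval is θ = -5.4 ± z·0.35 with z = 1.282.
Half-width: 1.282 × 0.35 = 0.449.
-5.4 − 0.449 = -5.849; -5.4 + 0.449 = -4.951.

[-5.849, -4.951]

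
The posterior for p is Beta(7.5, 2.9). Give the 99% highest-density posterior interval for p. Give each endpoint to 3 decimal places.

The posterior is unimodal and skewed, so the HPD interval has equal density at both endpoints and is the shortest 99% interval.
Solving f(0.365) = f(0.978) with F(0.978) − F(0.365) = 0.99 gives [0.365, 0.978].
For comparison, the equal-tailed interval is [0.335, 0.964]; the HPD is narrower and shifted toward the mode.

[0.365, 0.978]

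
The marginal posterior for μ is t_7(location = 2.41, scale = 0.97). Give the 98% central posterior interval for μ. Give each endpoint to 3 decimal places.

[-0.498, 5.318]

The t_7 distribution is symmetric; the 98% interval is 2.41 ± t·0.97 with t_{0.99,7} = 2.998.
Half-width: 2.998 × 0.97 = 2.908.
2.41 − 2.908 = -0.498; 2.41 + 2.908 = 5.318.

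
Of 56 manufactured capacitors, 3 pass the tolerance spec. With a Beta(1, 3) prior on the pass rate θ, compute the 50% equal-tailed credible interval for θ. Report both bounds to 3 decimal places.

[0.043, 0.085]

Posterior: Beta(1+3, 3+53) = Beta(4, 56).
Equal-tailed 50% interval: the 0.25 and 0.75 quantiles of Beta(4, 56).
Posterior mean ≈ 0.067, SD ≈ 0.032; a Normal approximation gives roughly [0.045, 0.088].
Exact: F⁻¹(0.25) = 0.043; F⁻¹(0.75) = 0.085.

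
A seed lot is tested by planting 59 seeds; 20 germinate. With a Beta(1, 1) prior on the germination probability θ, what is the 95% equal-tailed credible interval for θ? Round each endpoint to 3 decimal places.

[0.231, 0.467]

Posterior: Beta(1+20, 1+39) = Beta(21, 40).
Equal-tailed 95% interval: the 0.025 and 0.975 quantiles of Beta(21, 40).
Posterior mean ≈ 0.344, SD ≈ 0.060; a Normal approximation gives roughly [0.226, 0.463].
Exact: F⁻¹(0.025) = 0.231; F⁻¹(0.975) = 0.467.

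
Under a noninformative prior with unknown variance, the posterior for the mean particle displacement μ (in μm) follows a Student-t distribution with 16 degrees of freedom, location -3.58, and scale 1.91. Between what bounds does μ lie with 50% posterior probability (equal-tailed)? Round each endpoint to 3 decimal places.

[-4.898, -2.262]

The t_16 distribution is symmetric; the 50% interval is -3.58 ± t·1.91 with t_{0.75,16} = 0.690.
Half-width: 0.690 × 1.91 = 1.318.
-3.58 − 1.318 = -4.898; -3.58 + 1.318 = -2.262.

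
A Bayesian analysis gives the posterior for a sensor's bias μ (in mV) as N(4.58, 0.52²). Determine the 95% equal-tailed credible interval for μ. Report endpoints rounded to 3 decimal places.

[3.561, 5.599]

The posterior is symmetric, so the 95% equal-tailed interval is μ = 4.58 ± z·0.52 with z = 1.960.
Half-width: 1.960 × 0.52 = 1.019.
4.58 − 1.019 = 3.561; 4.58 + 1.019 = 5.599.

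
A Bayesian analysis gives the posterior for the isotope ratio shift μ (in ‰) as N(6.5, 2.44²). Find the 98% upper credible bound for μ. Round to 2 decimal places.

Need U with P(μ ≤ U) = 0.98: U = 6.5 + z_{0.02}·2.44.
z = 2.054; U = 6.5 + 2.054 × 2.44 = 11.51.

11.51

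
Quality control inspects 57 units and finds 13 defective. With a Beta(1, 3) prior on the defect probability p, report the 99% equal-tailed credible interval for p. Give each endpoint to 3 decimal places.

[0.110, 0.381]

Posterior: Beta(1+13, 3+44) = Beta(14, 47).
Equal-tailed 99% interval: the 0.005 and 0.995 quantiles of Beta(14, 47).
Posterior mean ≈ 0.230, SD ≈ 0.053; a Normal approximation gives roughly [0.092, 0.367].
Exact: F⁻¹(0.005) = 0.110; F⁻¹(0.995) = 0.381.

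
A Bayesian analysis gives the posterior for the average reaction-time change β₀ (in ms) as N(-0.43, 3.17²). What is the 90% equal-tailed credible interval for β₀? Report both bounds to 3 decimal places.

The posterior is symmetric, so the 90% equal-tailed interval is β₀ = -0.43 ± z·3.17 with z = 1.645.
Half-width: 1.645 × 3.17 = 5.214.
-0.43 − 5.214 = -5.644; -0.43 + 5.214 = 4.784.

[-5.644, 4.784]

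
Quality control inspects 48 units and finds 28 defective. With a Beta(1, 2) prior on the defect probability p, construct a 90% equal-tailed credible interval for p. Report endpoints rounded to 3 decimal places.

[0.454, 0.680]

Posterior: Beta(1+28, 2+20) = Beta(29, 22).
Equal-tailed 90% interval: the 0.05 and 0.95 quantiles of Beta(29, 22).
Posterior mean ≈ 0.569, SD ≈ 0.069; a Normal approximation gives roughly [0.456, 0.682].
Exact: F⁻¹(0.05) = 0.454; F⁻¹(0.95) = 0.680.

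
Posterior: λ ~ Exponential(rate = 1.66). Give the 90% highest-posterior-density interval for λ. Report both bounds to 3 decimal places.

The exponential density is strictly decreasing on [0, ∞), so the HPD interval is anchored at 0: [0, q] with P(λ ≤ q) = 0.90.
q = −ln(1 − 0.90) / 1.66 = 2.3026 / 1.66 = 1.387.

[0.000, 1.387]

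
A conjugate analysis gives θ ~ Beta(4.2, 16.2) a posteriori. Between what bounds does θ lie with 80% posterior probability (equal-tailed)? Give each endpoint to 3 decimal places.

[0.100, 0.324]

Posterior: Beta(4.2, 16.2).
Equal-tailed 80% interval: the 0.1 and 0.9 quantiles of Beta(4.2, 16.2).
Posterior mean ≈ 0.206, SD ≈ 0.087; a Normal approximation gives roughly [0.094, 0.318].
Exact: F⁻¹(0.1) = 0.100; F⁻¹(0.9) = 0.324.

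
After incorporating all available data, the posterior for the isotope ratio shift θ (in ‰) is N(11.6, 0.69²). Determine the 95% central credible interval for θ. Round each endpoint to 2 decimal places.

[10.25, 12.95]

The posterior is symmetric, so the 95% equal-tailed interval is θ = 11.6 ± z·0.69 with z = 1.960.
Half-width: 1.960 × 0.69 = 1.35.
11.6 − 1.35 = 10.25; 11.6 + 1.35 = 12.95.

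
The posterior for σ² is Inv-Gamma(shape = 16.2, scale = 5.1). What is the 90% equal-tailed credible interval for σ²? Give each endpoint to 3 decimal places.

[0.219, 0.500]

Inverse-Gamma(16.2, 5.1) quantiles: F⁻¹(0.05) and F⁻¹(0.95).
Equivalently, 1/σ² ~ Gamma(16.2, rate = 5.1); invert its 0.95 and 0.05 quantiles.
Posterior mean ≈ 0.336, SD ≈ 0.089; a Normal approximation gives roughly [0.189, 0.482].
Exact: lower = 0.219; upper = 0.500.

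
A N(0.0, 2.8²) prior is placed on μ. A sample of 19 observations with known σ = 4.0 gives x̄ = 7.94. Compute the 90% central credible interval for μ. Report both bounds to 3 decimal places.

Posterior precision = 1/2.8² + 19/4.0² = 0.1276 + 1.1875 = 1.3151, so posterior SD = 0.8720.
Posterior mean = (0.0/2.8² + 19·7.94/4.0²) / 1.3151 = 7.1699.
Interval: 7.1699 ± 1.645 × 0.8720 → [5.736, 8.604].

[5.736, 8.604]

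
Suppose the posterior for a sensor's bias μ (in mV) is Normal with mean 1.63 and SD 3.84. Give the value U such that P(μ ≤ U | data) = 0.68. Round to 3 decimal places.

Need U with P(μ ≤ U) = 0.68: U = 1.63 + z_{0.32}·3.84.
z = 0.468; U = 1.63 + 0.468 × 3.84 = 3.426.

3.426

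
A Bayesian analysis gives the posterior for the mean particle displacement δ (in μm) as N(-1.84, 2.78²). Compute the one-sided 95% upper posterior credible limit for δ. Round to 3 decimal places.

2.733

Need U with P(δ ≤ U) = 0.95: U = -1.84 + z_{0.05}·2.78.
z = 1.645; U = -1.84 + 1.645 × 2.78 = 2.733.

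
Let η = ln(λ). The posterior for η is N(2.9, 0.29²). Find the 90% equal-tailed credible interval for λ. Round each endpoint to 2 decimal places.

On the log scale the 90% interval is 2.9 ± 1.645 × 0.29 = [2.4230, 3.3770].
Exponentiate: [e^2.4230, e^3.3770] = [11.28, 29.28].

[11.28, 29.28]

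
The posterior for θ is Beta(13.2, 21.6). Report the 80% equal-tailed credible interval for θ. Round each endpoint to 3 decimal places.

[0.276, 0.486]

Posterior: Beta(13.2, 21.6).
Equal-tailed 80% interval: the 0.1 and 0.9 quantiles of Beta(13.2, 21.6).
Posterior mean ≈ 0.379, SD ≈ 0.081; a Normal approximation gives roughly [0.275, 0.483].
Exact: F⁻¹(0.1) = 0.276; F⁻¹(0.9) = 0.486.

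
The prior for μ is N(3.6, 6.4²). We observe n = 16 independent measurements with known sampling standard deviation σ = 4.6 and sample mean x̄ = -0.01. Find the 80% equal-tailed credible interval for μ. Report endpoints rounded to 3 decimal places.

Posterior precision = 1/6.4² + 16/4.6² = 0.0244 + 0.7561 = 0.7806, so posterior SD = 1.1319.
Posterior mean = (3.6/6.4² + 16·-0.01/4.6²) / 0.7806 = 0.1029.
Interval: 0.1029 ± 1.282 × 1.1319 → [-1.348, 1.553].

[-1.348, 1.553]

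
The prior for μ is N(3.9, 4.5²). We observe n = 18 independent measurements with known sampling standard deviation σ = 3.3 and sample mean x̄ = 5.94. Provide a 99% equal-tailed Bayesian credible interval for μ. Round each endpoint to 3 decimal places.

Posterior precision = 1/4.5² + 18/3.3² = 0.0494 + 1.6529 = 1.7023, so posterior SD = 0.7665.
Posterior mean = (3.9/4.5² + 18·5.94/3.3²) / 1.7023 = 5.8808.
Interval: 5.8808 ± 2.576 × 0.7665 → [3.907, 7.855].

[3.907, 7.855]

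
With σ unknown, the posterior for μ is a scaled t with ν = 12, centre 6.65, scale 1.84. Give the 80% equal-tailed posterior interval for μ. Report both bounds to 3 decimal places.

The t_12 distribution is symmetric; the 80% interval is 6.65 ± t·1.84 with t_{0.9,12} = 1.356.
Half-width: 1.356 × 1.84 = 2.495.
6.65 − 2.495 = 4.155; 6.65 + 2.495 = 9.145.

[4.155, 9.145]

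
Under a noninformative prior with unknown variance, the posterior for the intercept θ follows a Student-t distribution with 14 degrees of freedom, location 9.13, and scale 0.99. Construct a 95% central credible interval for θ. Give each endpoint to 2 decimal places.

The t_14 distribution is symmetric; the 95% interval is 9.13 ± t·0.99 with t_{0.975,14} = 2.145.
Half-width: 2.145 × 0.99 = 2.12.
9.13 − 2.12 = 7.01; 9.13 + 2.12 = 11.25.

[7.01, 11.25]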